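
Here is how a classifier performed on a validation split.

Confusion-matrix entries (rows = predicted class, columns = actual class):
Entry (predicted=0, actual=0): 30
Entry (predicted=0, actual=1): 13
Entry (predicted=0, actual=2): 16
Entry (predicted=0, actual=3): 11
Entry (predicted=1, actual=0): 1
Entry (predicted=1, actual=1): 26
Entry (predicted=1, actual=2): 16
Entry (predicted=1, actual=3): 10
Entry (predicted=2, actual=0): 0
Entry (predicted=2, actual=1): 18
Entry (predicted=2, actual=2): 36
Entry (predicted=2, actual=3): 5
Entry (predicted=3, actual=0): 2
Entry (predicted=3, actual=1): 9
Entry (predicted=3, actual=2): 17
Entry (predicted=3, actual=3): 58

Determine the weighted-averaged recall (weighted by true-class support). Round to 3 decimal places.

Per-class recall (TP/(TP+FN)):
  0: TP=30, FN=1+0+2=3 → 30/33 = 0.9091
  1: TP=26, FN=13+18+9=40 → 26/66 = 0.3939
  2: TP=36, FN=16+16+17=49 → 36/85 = 0.4235
  3: TP=58, FN=11+10+5=26 → 58/84 = 0.6905
Weighted-recall = Σ (supportᵢ/N)·recallᵢ with N=268: (33/268)·0.9091 + (66/268)·0.3939 + (85/268)·0.4235 + (84/268)·0.6905 = 0.560

0.560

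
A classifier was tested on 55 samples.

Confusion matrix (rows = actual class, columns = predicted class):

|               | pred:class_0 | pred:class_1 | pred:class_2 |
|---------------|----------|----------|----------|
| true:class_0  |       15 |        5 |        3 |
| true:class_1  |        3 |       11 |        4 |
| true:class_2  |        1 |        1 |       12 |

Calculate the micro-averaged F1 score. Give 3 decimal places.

0.691

Micro-averaging pools counts across classes: ΣTP=38, ΣFP=17, ΣFN=17.
Micro-F1 score = 2·TP/(2·TP+FP+FN) on pooled counts = 0.691 (equals overall accuracy in single-label multiclass).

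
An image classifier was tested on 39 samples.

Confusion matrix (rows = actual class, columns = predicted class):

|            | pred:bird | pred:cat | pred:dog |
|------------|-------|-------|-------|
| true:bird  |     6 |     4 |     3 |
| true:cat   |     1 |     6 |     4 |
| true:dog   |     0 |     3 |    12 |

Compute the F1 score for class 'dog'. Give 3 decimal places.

One-vs-rest for 'dog': TP = diagonal; FP = other classes predicted 'dog'; FN = 'dog' predicted as other.
F1 score = 2·TP/(2·TP+FP+FN).
dog: TP=12, FP=3+4=7, FN=0+3=3 → 24/34 = 0.7059

0.706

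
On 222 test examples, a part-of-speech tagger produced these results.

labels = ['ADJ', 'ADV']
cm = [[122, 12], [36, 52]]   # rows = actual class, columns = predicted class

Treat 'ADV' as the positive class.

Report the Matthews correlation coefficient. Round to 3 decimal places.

0.541

MCC = (TP·TN − FP·FN) / √((TP+FP)(TP+FN)(TN+FP)(TN+FN))
Numerator = 52·122 − 12·36 = 5912
Denominator = √(64·88·134·158) = √119240704 = 10919.7392
MCC = 5912 / 10919.7392 = 0.541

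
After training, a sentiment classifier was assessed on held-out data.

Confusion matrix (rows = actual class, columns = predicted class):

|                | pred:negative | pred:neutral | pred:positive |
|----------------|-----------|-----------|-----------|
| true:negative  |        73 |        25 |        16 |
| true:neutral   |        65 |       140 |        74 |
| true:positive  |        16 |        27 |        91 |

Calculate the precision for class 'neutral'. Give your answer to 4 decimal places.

precision = TP/(TP+FP).
neutral: TP=140, FP=25+27=52 → 140/192 = 0.72917

0.7292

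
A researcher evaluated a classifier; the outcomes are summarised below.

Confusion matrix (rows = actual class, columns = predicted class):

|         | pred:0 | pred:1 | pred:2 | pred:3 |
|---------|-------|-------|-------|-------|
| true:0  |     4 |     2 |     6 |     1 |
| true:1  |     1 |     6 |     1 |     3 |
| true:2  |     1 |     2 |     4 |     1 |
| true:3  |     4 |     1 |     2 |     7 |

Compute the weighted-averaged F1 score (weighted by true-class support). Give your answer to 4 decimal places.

0.4589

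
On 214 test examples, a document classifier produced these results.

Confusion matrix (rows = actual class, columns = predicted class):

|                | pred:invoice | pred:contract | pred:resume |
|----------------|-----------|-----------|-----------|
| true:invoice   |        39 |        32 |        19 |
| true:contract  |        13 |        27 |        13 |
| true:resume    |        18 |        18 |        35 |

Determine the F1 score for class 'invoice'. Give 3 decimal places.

Take TP from the diagonal, FP from the rest of the 'invoice' prediction marginal, FN from the rest of the 'invoice' actual marginal.
F1 score = 2·TP/(2·TP+FP+FN).
invoice: TP=39, FP=13+18=31, FN=32+19=51 → 78/160 = 0.4875

0.488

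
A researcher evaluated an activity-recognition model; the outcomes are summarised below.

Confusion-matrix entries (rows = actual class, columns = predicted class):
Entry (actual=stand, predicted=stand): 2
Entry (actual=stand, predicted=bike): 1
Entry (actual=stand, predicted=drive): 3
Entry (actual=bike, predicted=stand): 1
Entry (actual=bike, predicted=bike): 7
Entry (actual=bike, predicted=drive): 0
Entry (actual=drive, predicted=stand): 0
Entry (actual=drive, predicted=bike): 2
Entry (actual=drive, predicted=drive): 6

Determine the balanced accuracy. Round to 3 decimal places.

0.653

Balanced accuracy = mean of per-class recall.
  stand: recall = 2/6 = 0.3333
  bike: recall = 7/8 = 0.8750
  drive: recall = 6/8 = 0.7500
Mean = (0.3333 + 0.8750 + 0.7500) / 3 = 0.653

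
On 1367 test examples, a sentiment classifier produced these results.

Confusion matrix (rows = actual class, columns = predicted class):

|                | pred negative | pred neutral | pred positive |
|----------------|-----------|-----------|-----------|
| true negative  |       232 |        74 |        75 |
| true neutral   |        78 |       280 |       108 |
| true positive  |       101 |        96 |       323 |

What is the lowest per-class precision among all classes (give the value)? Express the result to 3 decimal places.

Per-class precision (TP/(TP+FP)):
  negative: TP=232, FP=78+101=179 → 232/411 = 0.5645
  neutral: TP=280, FP=74+96=170 → 280/450 = 0.6222
  positive: TP=323, FP=75+108=183 → 323/506 = 0.6383
Lowest is class 'negative' with precision = 0.564.

0.564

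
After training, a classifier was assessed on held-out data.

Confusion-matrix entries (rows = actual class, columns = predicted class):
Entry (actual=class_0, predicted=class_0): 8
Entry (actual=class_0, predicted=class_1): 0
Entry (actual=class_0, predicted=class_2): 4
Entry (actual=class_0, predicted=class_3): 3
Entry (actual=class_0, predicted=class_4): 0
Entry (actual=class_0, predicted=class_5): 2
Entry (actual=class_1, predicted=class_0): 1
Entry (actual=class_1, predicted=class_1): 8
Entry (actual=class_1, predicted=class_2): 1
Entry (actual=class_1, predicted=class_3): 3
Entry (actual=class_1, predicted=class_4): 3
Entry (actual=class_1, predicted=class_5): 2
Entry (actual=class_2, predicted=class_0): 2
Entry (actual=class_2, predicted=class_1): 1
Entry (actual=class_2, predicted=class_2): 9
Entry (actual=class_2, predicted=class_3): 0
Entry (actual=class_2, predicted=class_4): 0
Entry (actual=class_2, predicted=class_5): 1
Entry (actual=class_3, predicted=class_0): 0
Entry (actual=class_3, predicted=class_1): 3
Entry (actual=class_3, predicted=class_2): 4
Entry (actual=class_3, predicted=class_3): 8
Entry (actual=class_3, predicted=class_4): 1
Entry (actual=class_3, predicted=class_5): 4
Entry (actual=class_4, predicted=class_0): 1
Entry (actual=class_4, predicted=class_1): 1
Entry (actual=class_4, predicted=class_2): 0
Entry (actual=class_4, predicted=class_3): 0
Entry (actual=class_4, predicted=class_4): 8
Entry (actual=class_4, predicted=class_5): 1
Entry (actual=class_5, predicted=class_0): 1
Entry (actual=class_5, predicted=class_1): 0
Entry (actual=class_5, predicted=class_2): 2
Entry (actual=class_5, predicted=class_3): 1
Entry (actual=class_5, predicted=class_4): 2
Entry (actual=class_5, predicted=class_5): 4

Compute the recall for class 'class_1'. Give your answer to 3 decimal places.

0.444

Treat 'class_1' as positive and all other classes as negative.
recall = TP/(TP+FN).
class_1: TP=8, FN=1+1+3+3+2=10 → 8/18 = 0.4444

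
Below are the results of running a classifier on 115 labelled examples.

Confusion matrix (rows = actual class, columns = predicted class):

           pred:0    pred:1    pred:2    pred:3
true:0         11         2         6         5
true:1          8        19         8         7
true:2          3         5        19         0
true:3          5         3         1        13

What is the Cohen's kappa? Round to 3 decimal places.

Observed agreement pₒ = trace/N = 62/115 = 0.5391
Expected agreement pₑ = Σ (rowᵢ·colᵢ)/N² = (24·27 + 42·29 + 27·34 + 22·25)/115² = 0.2521
κ = (pₒ − pₑ)/(1 − pₑ) = (0.5391 − 0.2521)/(1 − 0.2521) = 0.384

0.384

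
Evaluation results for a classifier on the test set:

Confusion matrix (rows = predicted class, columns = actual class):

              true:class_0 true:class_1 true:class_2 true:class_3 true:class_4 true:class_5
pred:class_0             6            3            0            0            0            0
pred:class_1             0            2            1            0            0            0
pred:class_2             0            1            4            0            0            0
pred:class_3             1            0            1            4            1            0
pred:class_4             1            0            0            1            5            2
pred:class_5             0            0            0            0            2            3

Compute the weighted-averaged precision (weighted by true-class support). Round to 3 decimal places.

0.643

Per-class precision (TP/(TP+FP)):
  class_0: TP=6, FP=3+0+0+0+0=3 → 6/9 = 0.6667
  class_1: TP=2, FP=0+1+0+0+0=1 → 2/3 = 0.6667
  class_2: TP=4, FP=0+1+0+0+0=1 → 4/5 = 0.8000
  class_3: TP=4, FP=1+0+1+1+0=3 → 4/7 = 0.5714
  class_4: TP=5, FP=1+0+0+1+2=4 → 5/9 = 0.5556
  class_5: TP=3, FP=0+0+0+0+2=2 → 3/5 = 0.6000
Weighted-precision = Σ (supportᵢ/N)·precisionᵢ with N=38: (8/38)·0.6667 + (6/38)·0.6667 + (6/38)·0.8000 + (5/38)·0.5714 + (8/38)·0.5556 + (5/38)·0.6000 = 0.643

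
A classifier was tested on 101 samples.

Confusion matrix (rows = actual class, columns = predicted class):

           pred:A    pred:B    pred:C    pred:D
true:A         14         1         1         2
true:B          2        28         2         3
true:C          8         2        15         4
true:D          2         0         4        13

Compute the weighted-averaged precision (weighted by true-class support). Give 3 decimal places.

0.716

Per-class precision (TP/(TP+FP)):
  A: TP=14, FP=2+8+2=12 → 14/26 = 0.5385
  B: TP=28, FP=1+2+0=3 → 28/31 = 0.9032
  C: TP=15, FP=1+2+4=7 → 15/22 = 0.6818
  D: TP=13, FP=2+3+4=9 → 13/22 = 0.5909
Weighted-precision = Σ (supportᵢ/N)·precisionᵢ with N=101: (18/101)·0.5385 + (35/101)·0.9032 + (29/101)·0.6818 + (19/101)·0.5909 = 0.716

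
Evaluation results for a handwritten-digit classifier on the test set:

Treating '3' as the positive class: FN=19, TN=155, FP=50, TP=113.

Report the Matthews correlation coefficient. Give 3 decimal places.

0.598

MCC = (TP·TN − FP·FN) / √((TP+FP)(TP+FN)(TN+FP)(TN+FN))
Numerator = 113·155 − 50·19 = 16565
Denominator = √(163·132·205·174) = √767475720 = 27703.3521
MCC = 16565 / 27703.3521 = 0.598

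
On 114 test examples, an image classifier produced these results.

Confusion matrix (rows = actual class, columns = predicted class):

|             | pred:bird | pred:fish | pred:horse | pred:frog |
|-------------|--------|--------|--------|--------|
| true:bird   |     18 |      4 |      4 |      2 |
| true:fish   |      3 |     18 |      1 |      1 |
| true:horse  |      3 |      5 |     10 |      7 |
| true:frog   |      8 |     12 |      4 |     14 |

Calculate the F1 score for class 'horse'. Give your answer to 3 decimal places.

0.455

F1 score = 2·TP/(2·TP+FP+FN).
horse: TP=10, FP=4+1+4=9, FN=3+5+7=15 → 20/44 = 0.4545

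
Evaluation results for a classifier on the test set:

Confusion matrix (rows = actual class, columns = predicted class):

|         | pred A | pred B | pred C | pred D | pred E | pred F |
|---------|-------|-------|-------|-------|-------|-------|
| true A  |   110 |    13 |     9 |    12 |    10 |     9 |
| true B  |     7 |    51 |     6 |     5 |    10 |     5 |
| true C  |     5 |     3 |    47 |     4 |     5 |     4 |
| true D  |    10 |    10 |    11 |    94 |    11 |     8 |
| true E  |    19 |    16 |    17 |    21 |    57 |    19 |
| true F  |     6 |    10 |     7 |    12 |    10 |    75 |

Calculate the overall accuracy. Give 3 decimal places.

Accuracy = trace / total = (110+51+47+94+57+75=434) / 728 = 434/728 = 0.596

0.596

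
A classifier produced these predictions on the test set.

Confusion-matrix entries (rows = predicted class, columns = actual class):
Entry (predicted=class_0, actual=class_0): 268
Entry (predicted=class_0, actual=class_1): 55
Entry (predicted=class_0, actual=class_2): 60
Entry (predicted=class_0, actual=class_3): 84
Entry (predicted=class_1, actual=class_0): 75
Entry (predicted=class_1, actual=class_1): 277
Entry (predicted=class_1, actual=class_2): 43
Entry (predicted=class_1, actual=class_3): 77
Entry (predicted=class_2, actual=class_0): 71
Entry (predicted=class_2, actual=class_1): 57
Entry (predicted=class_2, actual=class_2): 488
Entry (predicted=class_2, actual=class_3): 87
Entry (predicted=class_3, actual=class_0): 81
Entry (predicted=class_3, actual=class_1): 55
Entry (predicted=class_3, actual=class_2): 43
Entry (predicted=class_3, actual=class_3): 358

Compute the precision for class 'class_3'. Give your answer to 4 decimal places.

0.6667

precision = TP/(TP+FP).
class_3: TP=358, FP=81+55+43=179 → 358/537 = 0.66667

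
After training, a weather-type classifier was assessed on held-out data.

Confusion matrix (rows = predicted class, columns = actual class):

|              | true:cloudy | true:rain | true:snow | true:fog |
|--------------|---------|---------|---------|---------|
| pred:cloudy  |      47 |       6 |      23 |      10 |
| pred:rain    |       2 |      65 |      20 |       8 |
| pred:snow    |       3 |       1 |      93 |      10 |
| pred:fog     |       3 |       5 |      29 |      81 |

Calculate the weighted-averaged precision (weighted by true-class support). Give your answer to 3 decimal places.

0.741

Per-class precision (TP/(TP+FP)):
  cloudy: TP=47, FP=6+23+10=39 → 47/86 = 0.5465
  rain: TP=65, FP=2+20+8=30 → 65/95 = 0.6842
  snow: TP=93, FP=3+1+10=14 → 93/107 = 0.8692
  fog: TP=81, FP=3+5+29=37 → 81/118 = 0.6864
Weighted-precision = Σ (supportᵢ/N)·precisionᵢ with N=406: (55/406)·0.5465 + (77/406)·0.6842 + (165/406)·0.8692 + (109/406)·0.6864 = 0.741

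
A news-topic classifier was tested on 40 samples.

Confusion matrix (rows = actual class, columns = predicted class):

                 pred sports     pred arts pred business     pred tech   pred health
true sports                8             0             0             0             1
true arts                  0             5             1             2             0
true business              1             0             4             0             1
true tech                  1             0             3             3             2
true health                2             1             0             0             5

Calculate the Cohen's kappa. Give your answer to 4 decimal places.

Observed agreement pₒ = trace/N = 25/40 = 0.62500
Expected agreement pₑ = Σ (rowᵢ·colᵢ)/N² = (9·12 + 8·6 + 6·8 + 9·5 + 8·9)/40² = 0.20063
κ = (pₒ − pₑ)/(1 − pₑ) = (0.62500 − 0.20063)/(1 − 0.20063) = 0.5309

0.5309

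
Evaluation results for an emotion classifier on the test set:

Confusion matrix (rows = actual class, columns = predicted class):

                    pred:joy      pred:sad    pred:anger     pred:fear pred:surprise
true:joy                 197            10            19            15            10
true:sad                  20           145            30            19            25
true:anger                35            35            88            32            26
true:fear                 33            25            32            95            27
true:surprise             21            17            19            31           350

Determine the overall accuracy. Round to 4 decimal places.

0.6453

Accuracy = trace / total = (197+145+88+95+350=875) / 1356 = 875/1356 = 0.6453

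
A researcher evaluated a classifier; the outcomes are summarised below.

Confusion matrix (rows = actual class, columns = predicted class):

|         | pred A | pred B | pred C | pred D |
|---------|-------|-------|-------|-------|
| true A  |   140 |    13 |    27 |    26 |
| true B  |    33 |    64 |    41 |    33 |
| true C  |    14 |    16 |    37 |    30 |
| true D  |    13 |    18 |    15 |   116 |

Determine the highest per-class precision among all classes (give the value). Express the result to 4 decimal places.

Per-class precision (TP/(TP+FP)):
  A: TP=140, FP=33+14+13=60 → 140/200 = 0.70000
  B: TP=64, FP=13+16+18=47 → 64/111 = 0.57658
  C: TP=37, FP=27+41+15=83 → 37/120 = 0.30833
  D: TP=116, FP=26+33+30=89 → 116/205 = 0.56585
Highest is class 'A' with precision = 0.7000.

0.7000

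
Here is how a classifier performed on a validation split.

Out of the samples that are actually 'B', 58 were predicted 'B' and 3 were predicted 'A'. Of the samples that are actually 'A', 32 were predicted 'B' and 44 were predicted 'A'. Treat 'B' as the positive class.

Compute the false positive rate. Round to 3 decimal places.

0.421

FPR = FP/(FP+TN) = 32/(32+44) = 0.421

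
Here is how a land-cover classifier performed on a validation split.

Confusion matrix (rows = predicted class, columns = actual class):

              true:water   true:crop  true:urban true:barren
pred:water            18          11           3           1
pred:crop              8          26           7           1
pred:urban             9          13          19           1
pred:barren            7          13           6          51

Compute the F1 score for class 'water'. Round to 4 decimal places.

0.4800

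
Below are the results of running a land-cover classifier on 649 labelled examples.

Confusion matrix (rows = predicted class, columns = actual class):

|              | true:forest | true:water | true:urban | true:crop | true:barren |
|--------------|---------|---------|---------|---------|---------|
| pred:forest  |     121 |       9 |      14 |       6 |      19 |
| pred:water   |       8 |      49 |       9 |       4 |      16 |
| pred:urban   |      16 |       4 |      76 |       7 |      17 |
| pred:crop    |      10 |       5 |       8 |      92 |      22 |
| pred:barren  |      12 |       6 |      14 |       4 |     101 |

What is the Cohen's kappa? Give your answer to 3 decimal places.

0.590

Observed agreement pₒ = trace/N = 439/649 = 0.6764
Expected agreement pₑ = Σ (rowᵢ·colᵢ)/N² = (167·169 + 73·86 + 121·120 + 113·137 + 175·137)/649² = 0.2101
κ = (pₒ − pₑ)/(1 − pₑ) = (0.6764 − 0.2101)/(1 − 0.2101) = 0.590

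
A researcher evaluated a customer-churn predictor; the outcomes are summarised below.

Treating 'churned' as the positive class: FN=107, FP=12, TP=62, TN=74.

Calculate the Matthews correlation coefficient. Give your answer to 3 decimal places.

MCC = (TP·TN − FP·FN) / √((TP+FP)(TP+FN)(TN+FP)(TN+FN))
Numerator = 62·74 − 12·107 = 3304
Denominator = √(74·169·86·181) = √194668396 = 13952.3617
MCC = 3304 / 13952.3617 = 0.237

0.237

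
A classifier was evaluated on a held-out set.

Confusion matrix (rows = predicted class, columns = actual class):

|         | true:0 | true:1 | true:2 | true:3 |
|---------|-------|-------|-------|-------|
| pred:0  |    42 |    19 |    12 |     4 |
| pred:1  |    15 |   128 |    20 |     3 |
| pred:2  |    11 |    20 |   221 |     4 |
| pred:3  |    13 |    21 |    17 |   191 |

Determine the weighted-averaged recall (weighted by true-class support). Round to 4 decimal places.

Per-class recall (TP/(TP+FN)):
  0: TP=42, FN=15+11+13=39 → 42/81 = 0.51852
  1: TP=128, FN=19+20+21=60 → 128/188 = 0.68085
  2: TP=221, FN=12+20+17=49 → 221/270 = 0.81852
  3: TP=191, FN=4+3+4=11 → 191/202 = 0.94554
Weighted-recall = Σ (supportᵢ/N)·recallᵢ with N=741: (81/741)·0.51852 + (188/741)·0.68085 + (270/741)·0.81852 + (202/741)·0.94554 = 0.7854

0.7854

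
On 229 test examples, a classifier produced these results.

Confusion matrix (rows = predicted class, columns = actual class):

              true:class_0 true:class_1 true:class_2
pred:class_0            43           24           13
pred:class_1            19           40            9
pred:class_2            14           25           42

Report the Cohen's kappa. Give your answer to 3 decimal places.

Observed agreement pₒ = trace/N = 125/229 = 0.5459
Expected agreement pₑ = Σ (rowᵢ·colᵢ)/N² = (76·80 + 89·68 + 64·81)/229² = 0.3302
κ = (pₒ − pₑ)/(1 − pₑ) = (0.5459 − 0.3302)/(1 − 0.3302) = 0.322

0.322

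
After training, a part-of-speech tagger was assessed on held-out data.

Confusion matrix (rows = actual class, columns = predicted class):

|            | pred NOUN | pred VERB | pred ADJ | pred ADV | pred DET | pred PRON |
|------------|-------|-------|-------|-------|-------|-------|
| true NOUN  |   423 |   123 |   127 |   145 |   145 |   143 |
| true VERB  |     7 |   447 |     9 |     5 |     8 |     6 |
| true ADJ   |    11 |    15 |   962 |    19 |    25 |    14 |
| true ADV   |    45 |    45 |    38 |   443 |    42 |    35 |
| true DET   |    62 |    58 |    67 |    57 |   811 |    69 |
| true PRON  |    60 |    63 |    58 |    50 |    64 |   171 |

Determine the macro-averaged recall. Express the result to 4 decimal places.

Per-class recall (TP/(TP+FN)):
  NOUN: TP=423, FN=123+127+145+145+143=683 → 423/1106 = 0.38246
  VERB: TP=447, FN=7+9+5+8+6=35 → 447/482 = 0.92739
  ADJ: TP=962, FN=11+15+19+25+14=84 → 962/1046 = 0.91969
  ADV: TP=443, FN=45+45+38+42+35=205 → 443/648 = 0.68364
  DET: TP=811, FN=62+58+67+57+69=313 → 811/1124 = 0.72153
  PRON: TP=171, FN=60+63+58+50+64=295 → 171/466 = 0.36695
Macro-recall = mean = (0.38246 + 0.92739 + 0.91969 + 0.68364 + 0.72153 + 0.36695) / 6 = 0.6669

0.6669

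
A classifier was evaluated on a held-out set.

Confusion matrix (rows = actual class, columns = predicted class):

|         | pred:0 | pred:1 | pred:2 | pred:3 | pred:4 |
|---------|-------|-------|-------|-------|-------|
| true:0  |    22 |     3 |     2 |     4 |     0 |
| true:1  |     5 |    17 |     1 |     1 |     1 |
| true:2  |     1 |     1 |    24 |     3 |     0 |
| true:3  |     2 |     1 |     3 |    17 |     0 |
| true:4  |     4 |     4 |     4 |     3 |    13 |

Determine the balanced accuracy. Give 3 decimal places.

0.684

Balanced accuracy = mean of per-class recall.
  0: recall = 22/31 = 0.7097
  1: recall = 17/25 = 0.6800
  2: recall = 24/29 = 0.8276
  3: recall = 17/23 = 0.7391
  4: recall = 13/28 = 0.4643
Mean = (0.7097 + 0.6800 + 0.8276 + 0.7391 + 0.4643) / 5 = 0.684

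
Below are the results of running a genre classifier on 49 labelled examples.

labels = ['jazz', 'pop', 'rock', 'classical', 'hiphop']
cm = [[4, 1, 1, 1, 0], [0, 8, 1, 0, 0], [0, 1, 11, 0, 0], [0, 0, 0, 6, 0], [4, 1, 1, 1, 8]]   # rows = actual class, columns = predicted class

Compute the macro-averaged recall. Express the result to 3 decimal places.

0.782

Per-class recall (TP/(TP+FN)):
  jazz: TP=4, FN=1+1+1+0=3 → 4/7 = 0.5714
  pop: TP=8, FN=0+1+0+0=1 → 8/9 = 0.8889
  rock: TP=11, FN=0+1+0+0=1 → 11/12 = 0.9167
  classical: TP=6, FN=0+0+0+0=0 → 6/6 = 1.0000
  hiphop: TP=8, FN=4+1+1+1=7 → 8/15 = 0.5333
Macro-recall = mean = (0.5714 + 0.8889 + 0.9167 + 1.0000 + 0.5333) / 5 = 0.782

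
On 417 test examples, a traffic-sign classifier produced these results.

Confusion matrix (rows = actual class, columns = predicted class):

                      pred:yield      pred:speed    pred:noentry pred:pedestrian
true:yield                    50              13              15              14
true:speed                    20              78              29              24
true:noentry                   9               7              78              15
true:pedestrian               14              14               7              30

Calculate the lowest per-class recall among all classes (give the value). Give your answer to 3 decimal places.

Per-class recall (TP/(TP+FN)):
  yield: TP=50, FN=13+15+14=42 → 50/92 = 0.5435
  speed: TP=78, FN=20+29+24=73 → 78/151 = 0.5166
  noentry: TP=78, FN=9+7+15=31 → 78/109 = 0.7156
  pedestrian: TP=30, FN=14+14+7=35 → 30/65 = 0.4615
Lowest is class 'pedestrian' with recall = 0.462.

0.462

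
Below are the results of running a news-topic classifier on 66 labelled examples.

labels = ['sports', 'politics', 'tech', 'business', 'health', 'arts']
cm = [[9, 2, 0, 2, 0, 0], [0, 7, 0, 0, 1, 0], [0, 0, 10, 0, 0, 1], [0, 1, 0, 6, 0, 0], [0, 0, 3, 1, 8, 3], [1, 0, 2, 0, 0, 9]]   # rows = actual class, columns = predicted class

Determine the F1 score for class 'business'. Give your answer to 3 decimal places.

0.750

One-vs-rest for 'business': TP = diagonal; FP = other classes predicted 'business'; FN = 'business' predicted as other.
F1 score = 2·TP/(2·TP+FP+FN).
business: TP=6, FP=2+0+0+1+0=3, FN=0+1+0+0+0=1 → 12/16 = 0.7500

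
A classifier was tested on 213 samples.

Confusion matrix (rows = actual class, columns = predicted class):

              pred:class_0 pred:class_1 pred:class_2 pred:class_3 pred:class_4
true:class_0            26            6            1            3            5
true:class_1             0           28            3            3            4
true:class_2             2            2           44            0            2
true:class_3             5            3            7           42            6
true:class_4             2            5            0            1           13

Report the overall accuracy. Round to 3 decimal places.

0.718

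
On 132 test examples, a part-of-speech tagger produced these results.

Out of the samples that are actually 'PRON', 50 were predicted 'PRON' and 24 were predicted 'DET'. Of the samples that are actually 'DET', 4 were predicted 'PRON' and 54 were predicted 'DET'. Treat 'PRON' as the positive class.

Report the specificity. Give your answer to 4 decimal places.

Specificity = TN/(TN+FP) = 54/(54+4) = 0.9310

0.9310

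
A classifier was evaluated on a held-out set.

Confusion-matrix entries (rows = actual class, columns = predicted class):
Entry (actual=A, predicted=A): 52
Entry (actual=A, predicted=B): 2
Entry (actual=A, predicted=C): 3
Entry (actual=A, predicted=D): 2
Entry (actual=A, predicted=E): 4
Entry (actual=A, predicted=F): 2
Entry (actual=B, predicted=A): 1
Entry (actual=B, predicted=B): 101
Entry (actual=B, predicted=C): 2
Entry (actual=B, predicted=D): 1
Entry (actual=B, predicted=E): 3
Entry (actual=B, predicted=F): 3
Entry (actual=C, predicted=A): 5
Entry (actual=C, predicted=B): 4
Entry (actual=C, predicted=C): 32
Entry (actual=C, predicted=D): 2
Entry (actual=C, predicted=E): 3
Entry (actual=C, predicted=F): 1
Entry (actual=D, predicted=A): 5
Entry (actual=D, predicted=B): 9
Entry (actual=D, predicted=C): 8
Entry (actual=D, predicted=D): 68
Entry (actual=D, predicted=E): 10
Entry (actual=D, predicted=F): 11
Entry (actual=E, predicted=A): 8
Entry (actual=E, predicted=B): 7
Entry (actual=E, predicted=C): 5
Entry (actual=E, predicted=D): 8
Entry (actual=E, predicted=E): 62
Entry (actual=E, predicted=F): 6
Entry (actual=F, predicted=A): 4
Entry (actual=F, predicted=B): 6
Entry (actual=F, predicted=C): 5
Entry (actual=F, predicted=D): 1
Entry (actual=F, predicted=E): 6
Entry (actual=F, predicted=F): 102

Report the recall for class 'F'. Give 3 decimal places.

recall = TP/(TP+FN).
F: TP=102, FN=4+6+5+1+6=22 → 102/124 = 0.8226

0.823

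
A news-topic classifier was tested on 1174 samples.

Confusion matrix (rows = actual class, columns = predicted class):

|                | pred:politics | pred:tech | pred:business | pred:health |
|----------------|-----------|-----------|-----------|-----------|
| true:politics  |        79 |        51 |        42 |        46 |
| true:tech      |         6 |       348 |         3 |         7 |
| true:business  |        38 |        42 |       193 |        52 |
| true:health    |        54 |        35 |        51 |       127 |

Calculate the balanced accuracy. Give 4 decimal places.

0.5970

Balanced accuracy = mean of per-class recall.
  politics: recall = 79/218 = 0.36239
  tech: recall = 348/364 = 0.95604
  business: recall = 193/325 = 0.59385
  health: recall = 127/267 = 0.47566
Mean = (0.36239 + 0.95604 + 0.59385 + 0.47566) / 4 = 0.5970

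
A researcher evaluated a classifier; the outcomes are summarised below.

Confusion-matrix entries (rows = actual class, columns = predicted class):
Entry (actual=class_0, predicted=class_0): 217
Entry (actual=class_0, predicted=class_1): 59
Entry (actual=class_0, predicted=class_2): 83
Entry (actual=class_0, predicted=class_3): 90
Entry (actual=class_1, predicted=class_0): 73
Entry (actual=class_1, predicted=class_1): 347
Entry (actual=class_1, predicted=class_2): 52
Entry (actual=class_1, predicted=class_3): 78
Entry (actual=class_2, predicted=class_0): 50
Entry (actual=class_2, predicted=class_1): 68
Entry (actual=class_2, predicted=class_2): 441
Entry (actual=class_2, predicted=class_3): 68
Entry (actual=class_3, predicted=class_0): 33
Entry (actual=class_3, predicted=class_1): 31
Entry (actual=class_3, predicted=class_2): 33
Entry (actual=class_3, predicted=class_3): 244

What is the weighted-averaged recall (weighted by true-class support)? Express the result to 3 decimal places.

0.635

Per-class recall (TP/(TP+FN)):
  class_0: TP=217, FN=59+83+90=232 → 217/449 = 0.4833
  class_1: TP=347, FN=73+52+78=203 → 347/550 = 0.6309
  class_2: TP=441, FN=50+68+68=186 → 441/627 = 0.7033
  class_3: TP=244, FN=33+31+33=97 → 244/341 = 0.7155
Weighted-recall = Σ (supportᵢ/N)·recallᵢ with N=1967: (449/1967)·0.4833 + (550/1967)·0.6309 + (627/1967)·0.7033 + (341/1967)·0.7155 = 0.635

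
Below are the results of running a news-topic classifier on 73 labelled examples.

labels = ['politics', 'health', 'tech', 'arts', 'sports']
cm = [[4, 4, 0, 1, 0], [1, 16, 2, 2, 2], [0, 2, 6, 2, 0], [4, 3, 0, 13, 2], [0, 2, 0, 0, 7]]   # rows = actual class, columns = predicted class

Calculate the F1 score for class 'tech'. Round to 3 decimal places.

Treat 'tech' as positive and all other classes as negative.
F1 score = 2·TP/(2·TP+FP+FN).
tech: TP=6, FP=0+2+0+0=2, FN=0+2+2+0=4 → 12/18 = 0.6667

0.667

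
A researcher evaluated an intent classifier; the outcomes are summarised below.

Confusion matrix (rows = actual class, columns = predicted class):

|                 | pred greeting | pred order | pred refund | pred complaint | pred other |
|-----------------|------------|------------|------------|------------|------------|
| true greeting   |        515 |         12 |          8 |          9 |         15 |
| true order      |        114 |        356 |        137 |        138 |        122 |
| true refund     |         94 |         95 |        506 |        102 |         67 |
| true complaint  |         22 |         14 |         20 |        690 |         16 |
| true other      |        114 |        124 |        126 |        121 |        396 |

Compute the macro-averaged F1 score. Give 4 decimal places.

Per-class F1 score (2·TP/(2·TP+FP+FN)):
  greeting: TP=515, FP=114+94+22+114=344, FN=12+8+9+15=44 → 1030/1418 = 0.72638
  order: TP=356, FP=12+95+14+124=245, FN=114+137+138+122=511 → 712/1468 = 0.48501
  refund: TP=506, FP=8+137+20+126=291, FN=94+95+102+67=358 → 1012/1661 = 0.60927
  complaint: TP=690, FP=9+138+102+121=370, FN=22+14+20+16=72 → 1380/1822 = 0.75741
  other: TP=396, FP=15+122+67+16=220, FN=114+124+126+121=485 → 792/1497 = 0.52906
Macro-F1 score = mean = (0.72638 + 0.48501 + 0.60927 + 0.75741 + 0.52906) / 5 = 0.6214

0.6214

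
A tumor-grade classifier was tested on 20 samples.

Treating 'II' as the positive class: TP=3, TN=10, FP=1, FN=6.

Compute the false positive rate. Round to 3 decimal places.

0.091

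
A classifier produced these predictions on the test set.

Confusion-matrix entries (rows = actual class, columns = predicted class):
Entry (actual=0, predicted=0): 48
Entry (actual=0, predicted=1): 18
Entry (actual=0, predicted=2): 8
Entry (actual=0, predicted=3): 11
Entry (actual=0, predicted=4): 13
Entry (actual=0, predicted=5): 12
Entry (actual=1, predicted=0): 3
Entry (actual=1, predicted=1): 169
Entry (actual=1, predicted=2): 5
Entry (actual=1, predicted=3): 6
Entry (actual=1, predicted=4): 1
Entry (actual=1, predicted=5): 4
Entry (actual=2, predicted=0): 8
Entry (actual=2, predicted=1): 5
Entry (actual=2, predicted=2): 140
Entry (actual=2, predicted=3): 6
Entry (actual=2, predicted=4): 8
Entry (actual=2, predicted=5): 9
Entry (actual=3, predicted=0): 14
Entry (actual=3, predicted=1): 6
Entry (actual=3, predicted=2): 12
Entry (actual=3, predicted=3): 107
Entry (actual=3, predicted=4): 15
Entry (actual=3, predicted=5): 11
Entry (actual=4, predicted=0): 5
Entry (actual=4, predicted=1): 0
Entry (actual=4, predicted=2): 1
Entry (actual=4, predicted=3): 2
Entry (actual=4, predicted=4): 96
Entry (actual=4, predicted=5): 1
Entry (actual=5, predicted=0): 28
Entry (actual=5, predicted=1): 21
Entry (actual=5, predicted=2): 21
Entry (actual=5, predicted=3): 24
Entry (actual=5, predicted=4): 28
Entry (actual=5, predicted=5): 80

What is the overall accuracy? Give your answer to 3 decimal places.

Accuracy = trace / total = (48+169+140+107+96+80=640) / 946 = 640/946 = 0.677

0.677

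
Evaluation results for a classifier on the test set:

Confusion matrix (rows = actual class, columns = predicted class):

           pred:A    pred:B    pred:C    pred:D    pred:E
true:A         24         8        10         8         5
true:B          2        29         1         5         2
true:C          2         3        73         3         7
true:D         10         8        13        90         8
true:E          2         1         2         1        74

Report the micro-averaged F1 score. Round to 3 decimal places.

Micro-averaging pools counts across classes: ΣTP=290, ΣFP=101, ΣFN=101.
Micro-F1 score = 2·TP/(2·TP+FP+FN) on pooled counts = 0.742 (equals overall accuracy in single-label multiclass).

0.742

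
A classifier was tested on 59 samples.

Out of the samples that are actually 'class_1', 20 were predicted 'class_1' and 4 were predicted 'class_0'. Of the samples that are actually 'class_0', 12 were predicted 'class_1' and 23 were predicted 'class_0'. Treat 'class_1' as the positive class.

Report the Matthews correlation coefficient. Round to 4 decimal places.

MCC = (TP·TN − FP·FN) / √((TP+FP)(TP+FN)(TN+FP)(TN+FN))
Numerator = 20·23 − 12·4 = 412
Denominator = √(32·24·35·27) = √725760 = 851.9155
MCC = 412 / 851.9155 = 0.4836

0.4836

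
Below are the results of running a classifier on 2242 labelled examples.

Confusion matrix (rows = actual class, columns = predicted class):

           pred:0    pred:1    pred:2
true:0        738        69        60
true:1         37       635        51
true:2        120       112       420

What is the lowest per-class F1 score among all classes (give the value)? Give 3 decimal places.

Per-class F1 score (2·TP/(2·TP+FP+FN)):
  0: TP=738, FP=37+120=157, FN=69+60=129 → 1476/1762 = 0.8377
  1: TP=635, FP=69+112=181, FN=37+51=88 → 1270/1539 = 0.8252
  2: TP=420, FP=60+51=111, FN=120+112=232 → 840/1183 = 0.7101
Lowest is class '2' with F1 score = 0.710.

0.710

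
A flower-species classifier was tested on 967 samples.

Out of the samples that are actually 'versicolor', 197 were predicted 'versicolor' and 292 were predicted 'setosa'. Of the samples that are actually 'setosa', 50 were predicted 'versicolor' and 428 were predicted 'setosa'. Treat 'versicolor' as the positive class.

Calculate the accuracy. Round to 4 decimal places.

0.6463

Accuracy = (TP+TN)/N = (197+428)/967 = 0.6463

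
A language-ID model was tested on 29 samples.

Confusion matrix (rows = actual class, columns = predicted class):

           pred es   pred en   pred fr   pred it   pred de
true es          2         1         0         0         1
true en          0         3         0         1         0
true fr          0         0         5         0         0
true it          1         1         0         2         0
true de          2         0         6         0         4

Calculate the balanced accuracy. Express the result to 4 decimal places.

Balanced accuracy = mean of per-class recall.
  es: recall = 2/4 = 0.50000
  en: recall = 3/4 = 0.75000
  fr: recall = 5/5 = 1.00000
  it: recall = 2/4 = 0.50000
  de: recall = 4/12 = 0.33333
Mean = (0.50000 + 0.75000 + 1.00000 + 0.50000 + 0.33333) / 5 = 0.6167

0.6167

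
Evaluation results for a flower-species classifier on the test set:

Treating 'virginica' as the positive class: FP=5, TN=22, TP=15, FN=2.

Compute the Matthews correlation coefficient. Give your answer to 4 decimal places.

MCC = (TP·TN − FP·FN) / √((TP+FP)(TP+FN)(TN+FP)(TN+FN))
Numerator = 15·22 − 5·2 = 320
Denominator = √(20·17·27·24) = √220320 = 469.3826
MCC = 320 / 469.3826 = 0.6817

0.6817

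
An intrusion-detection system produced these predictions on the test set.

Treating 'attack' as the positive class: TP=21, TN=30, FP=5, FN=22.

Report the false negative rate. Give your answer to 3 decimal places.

FNR = FN/(FN+TP) = 22/(22+21) = 0.512

0.512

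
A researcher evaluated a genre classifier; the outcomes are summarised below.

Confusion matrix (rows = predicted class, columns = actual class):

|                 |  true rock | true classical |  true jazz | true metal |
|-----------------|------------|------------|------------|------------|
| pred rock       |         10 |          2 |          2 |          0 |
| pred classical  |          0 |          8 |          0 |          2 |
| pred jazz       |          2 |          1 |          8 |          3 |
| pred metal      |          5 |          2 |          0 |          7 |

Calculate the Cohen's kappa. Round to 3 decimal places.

Observed agreement pₒ = trace/N = 33/52 = 0.6346
Expected agreement pₑ = Σ (rowᵢ·colᵢ)/N² = (17·14 + 13·10 + 10·14 + 12·14)/52² = 0.2500
κ = (pₒ − pₑ)/(1 − pₑ) = (0.6346 − 0.2500)/(1 − 0.2500) = 0.513

0.513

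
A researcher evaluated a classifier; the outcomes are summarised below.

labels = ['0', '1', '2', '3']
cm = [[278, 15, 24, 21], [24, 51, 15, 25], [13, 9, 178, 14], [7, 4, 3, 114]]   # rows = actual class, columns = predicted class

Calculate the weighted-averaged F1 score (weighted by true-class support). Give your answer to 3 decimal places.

Per-class F1 score (2·TP/(2·TP+FP+FN)):
  0: TP=278, FP=24+13+7=44, FN=15+24+21=60 → 556/660 = 0.8424
  1: TP=51, FP=15+9+4=28, FN=24+15+25=64 → 102/194 = 0.5258
  2: TP=178, FP=24+15+3=42, FN=13+9+14=36 → 356/434 = 0.8203
  3: TP=114, FP=21+25+14=60, FN=7+4+3=14 → 228/302 = 0.7550
Weighted-F1 score = Σ (supportᵢ/N)·F1 scoreᵢ with N=795: (338/795)·0.8424 + (115/795)·0.5258 + (214/795)·0.8203 + (128/795)·0.7550 = 0.777

0.777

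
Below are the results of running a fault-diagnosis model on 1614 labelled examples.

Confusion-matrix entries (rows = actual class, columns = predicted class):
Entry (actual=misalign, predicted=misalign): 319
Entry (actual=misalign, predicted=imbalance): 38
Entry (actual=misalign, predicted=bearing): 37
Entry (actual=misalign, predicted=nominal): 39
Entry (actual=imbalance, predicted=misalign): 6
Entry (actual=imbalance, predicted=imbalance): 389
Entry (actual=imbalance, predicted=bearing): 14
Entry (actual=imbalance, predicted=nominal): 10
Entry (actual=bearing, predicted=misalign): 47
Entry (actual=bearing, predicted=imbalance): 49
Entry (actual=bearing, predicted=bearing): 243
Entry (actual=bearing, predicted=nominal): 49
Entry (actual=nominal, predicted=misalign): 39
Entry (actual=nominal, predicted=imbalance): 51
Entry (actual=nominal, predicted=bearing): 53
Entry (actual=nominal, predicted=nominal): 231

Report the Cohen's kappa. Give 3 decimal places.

Observed agreement pₒ = trace/N = 1182/1614 = 0.7323
Expected agreement pₑ = Σ (rowᵢ·colᵢ)/N² = (433·411 + 419·527 + 388·347 + 374·329)/1614² = 0.2520
κ = (pₒ − pₑ)/(1 − pₑ) = (0.7323 − 0.2520)/(1 − 0.2520) = 0.642

0.642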